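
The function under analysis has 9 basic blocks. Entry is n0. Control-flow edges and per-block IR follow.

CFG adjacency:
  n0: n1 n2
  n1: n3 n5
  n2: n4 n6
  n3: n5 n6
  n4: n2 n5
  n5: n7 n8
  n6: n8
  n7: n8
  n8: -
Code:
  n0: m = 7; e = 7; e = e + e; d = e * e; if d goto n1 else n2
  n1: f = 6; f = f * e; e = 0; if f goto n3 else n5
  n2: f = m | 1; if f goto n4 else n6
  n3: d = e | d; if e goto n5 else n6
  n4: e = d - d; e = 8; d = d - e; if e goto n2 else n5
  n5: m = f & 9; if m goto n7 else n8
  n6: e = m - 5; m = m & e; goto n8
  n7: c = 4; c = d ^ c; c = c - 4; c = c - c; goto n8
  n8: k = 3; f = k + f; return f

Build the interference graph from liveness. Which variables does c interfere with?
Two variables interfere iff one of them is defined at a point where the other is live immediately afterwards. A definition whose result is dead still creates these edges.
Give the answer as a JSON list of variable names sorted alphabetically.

Answer: ["d", "f"]

Working:
Per-block:
  n0 def {d,e,m} use ∅
  n1 def {e,f} use {e}
  n2 def {f} use {m}
  n3 def {d} use {d,e}
  n4 def {d,e} use {d}
  n5 def {m} use {f}
  n6 def {e,m} use {m}
  n7 def {c} use {d}
  n8 def {f,k} use {f}

Live sets:
  n0 li=∅ lo={d,e,m}
  n1 li={d,e,m} lo={d,e,f,m}
  n2 li={d,m} lo={d,f,m}
  n3 li={d,e,f,m} lo={d,f,m}
  n4 li={d,f,m} lo={d,f,m}
  n5 li={d,f} lo={d,f}
  n6 li={f,m} lo={f}
  n7 li={d,f} lo={f}
  n8 li={f} lo=∅

Interference:
  c: {d,f}
  d: {c,e,f,m}
  e: {d,f,m}
  f: {c,d,e,k,m}
  k: {f}
  m: {d,e,f}

N(c) = ["d", "f"]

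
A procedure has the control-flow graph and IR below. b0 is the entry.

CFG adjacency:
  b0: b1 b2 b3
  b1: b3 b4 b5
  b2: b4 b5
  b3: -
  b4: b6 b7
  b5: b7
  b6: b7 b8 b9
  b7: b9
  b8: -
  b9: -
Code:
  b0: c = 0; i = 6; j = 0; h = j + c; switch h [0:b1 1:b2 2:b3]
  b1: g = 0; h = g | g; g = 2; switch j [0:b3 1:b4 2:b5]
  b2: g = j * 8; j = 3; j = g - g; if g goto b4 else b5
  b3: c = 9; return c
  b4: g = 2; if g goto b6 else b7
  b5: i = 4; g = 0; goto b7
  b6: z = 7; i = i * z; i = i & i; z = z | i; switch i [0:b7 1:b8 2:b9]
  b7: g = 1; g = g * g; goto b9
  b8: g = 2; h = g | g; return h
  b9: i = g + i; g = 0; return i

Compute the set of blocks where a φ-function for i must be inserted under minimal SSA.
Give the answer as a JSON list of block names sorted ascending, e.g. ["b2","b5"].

Answer: ["b7", "b9"]

Analysis:
idom tree: b1←b0 b2←b0 b3←b0 b4←b0 b5←b0 b6←b4 b7←b0 b8←b6 b9←b0
Join-block Dom:
  b3: preds {b0,b1}: {b0} ∩ {b0,b1} = {b0}; idom=b0
  b4: preds {b1,b2}: {b0,b1} ∩ {b0,b2} = {b0}; idom=b0
  b5: preds {b1,b2}: {b0,b1} ∩ {b0,b2} = {b0}; idom=b0
  b7: preds {b4,b5,b6}: {b0,b4} ∩ {b0,b5} ∩ {b0,b4,b6} = {b0}; idom=b0
  b9: preds {b6,b7}: {b0,b4,b6} ∩ {b0,b7} = {b0}; idom=b0

Frontier:
  b3←b0: walk · to b0
  b3←b1: walk b1 to b0
  b4←b1: walk b1 to b0
  b4←b2: walk b2 to b0
  b5←b1: walk b1 to b0
  b5←b2: walk b2 to b0
  b7←b4: walk b4 to b0
  b7←b5: walk b5 to b0
  b7←b6: walk b6→b4 to b0
  b9←b6: walk b6→b4 to b0
  b9←b7: walk b7 to b0
  b0 → ∅
  b1 → {b3,b4,b5}
  b2 → {b4,b5}
  b3 → ∅
  b4 → {b7,b9}
  b5 → {b7}
  b6 → {b7,b9}
  b7 → {b9}
  b8 → ∅
  b9 → ∅

φ for i: defs {b0,b5,b6,b9}
  DF⁺ = {b7,b9}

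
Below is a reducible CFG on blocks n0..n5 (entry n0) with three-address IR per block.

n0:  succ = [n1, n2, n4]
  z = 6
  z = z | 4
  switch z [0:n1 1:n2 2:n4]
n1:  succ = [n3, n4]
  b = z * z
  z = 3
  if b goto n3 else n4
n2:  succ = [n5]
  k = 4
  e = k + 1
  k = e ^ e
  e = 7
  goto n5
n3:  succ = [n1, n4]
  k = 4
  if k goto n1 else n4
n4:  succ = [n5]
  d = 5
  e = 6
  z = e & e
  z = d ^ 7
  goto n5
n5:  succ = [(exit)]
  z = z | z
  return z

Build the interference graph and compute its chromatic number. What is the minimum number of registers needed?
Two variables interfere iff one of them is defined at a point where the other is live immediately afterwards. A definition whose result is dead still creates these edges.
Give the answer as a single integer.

Block summaries:
  n0 def {z} use ∅
  n1 def {b,z} use {z}
  n2 def {e,k} use ∅
  n3 def {k} use ∅
  n4 def {d,e,z} use ∅
  n5 def {z} use {z}

Live sets:
  live n0: ∅→{z}
  live n1: {z}→{z}
  live n2: {z}→{z}
  live n3: {z}→{z}
  live n4: ∅→{z}
  live n5: {z}→∅

Interference:
  b — {z}
  d — {e,z}
  e — {d,z}
  k — {z}
  z — {b,d,e,k}

Registers:
  {d,e,z} pairwise interfere (3-clique) ⇒ χ ≥ 3
  assign b→c1 d→c1 e→c2 k→c1 z→c0 — no edge inside a register ⇒ χ ≤ 3
  χ = 3

Answer: 3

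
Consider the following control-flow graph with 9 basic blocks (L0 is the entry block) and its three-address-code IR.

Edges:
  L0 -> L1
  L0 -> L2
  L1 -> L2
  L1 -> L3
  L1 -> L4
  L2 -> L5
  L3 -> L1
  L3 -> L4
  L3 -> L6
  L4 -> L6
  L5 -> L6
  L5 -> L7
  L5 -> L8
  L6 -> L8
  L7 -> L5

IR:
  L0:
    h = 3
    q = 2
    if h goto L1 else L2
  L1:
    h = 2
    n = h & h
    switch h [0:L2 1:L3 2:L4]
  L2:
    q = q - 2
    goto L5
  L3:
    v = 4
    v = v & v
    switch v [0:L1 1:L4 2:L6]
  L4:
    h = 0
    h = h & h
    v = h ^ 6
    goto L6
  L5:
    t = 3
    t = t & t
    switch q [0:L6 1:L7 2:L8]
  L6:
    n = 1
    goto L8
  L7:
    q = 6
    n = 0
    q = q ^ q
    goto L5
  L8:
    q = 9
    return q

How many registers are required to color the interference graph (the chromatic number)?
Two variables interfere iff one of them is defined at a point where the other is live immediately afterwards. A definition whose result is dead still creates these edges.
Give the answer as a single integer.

Answer: 3

Derivation:
def/use:
  L0: def={h,q} ue=∅
  L1: def={h,n} ue=∅
  L2: def={q} ue={q}
  L3: def={v} ue=∅
  L4: def={h,v} ue=∅
  L5: def={t} ue={q}
  L6: def={n} ue=∅
  L7: def={n,q} ue=∅
  L8: def={q} ue=∅

Backward fixpoint:
  live L0: ∅→{q}
  live L1: {q}→{q}
  live L2: {q}→{q}
  live L3: {q}→{q}
  live L4: ∅→∅
  live L5: {q}→∅
  live L6: ∅→∅
  live L7: ∅→{q}
  live L8: ∅→∅

Interfere edges:
  h↔{n,q}
  n↔{h,q}
  q↔{h,n,t,v}
  t↔{q}
  v↔{q}

Chromatic number:
  clique {h,n,q} ⇒ need ≥ 3
  assign h→r1 n→r2 q→r0 t→r1 v→r1 — no edge inside a register ⇒ χ ≤ 3
  χ = 3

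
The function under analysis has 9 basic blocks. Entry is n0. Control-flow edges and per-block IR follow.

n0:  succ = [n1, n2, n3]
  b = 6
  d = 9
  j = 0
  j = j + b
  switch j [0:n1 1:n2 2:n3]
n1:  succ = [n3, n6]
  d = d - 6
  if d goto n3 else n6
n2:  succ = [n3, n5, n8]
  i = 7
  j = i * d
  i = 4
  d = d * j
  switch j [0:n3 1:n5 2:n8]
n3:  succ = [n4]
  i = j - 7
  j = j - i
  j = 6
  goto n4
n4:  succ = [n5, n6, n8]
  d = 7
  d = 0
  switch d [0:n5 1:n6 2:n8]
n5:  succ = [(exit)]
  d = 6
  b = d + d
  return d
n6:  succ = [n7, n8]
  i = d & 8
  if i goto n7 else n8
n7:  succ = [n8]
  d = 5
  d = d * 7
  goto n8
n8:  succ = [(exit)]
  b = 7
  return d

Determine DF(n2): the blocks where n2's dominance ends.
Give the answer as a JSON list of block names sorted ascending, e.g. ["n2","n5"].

Answer: ["n3", "n5", "n8"]

Analysis:
idom tree: n1←n0 n2←n0 n3←n0 n4←n3 n5←n0 n6←n0 n7←n6 n8←n0
Dom at joins:
  n3: preds {n0,n1,n2}: {n0} ∩ {n0,n1} ∩ {n0,n2} = {n0}; idom=n0
  n5: preds {n2,n4}: {n0,n2} ∩ {n0,n3,n4} = {n0}; idom=n0
  n6: preds {n1,n4}: {n0,n1} ∩ {n0,n3,n4} = {n0}; idom=n0
  n8: preds {n2,n4,n6,n7}: {n0,n2} ∩ {n0,n3,n4} ∩ {n0,n6} ∩ {n0,n6,n7} = {n0}; idom=n0

Frontier:
  join n3 pred n0: · stop@n0
  join n3 pred n1: n1 stop@n0
  join n3 pred n2: n2 stop@n0
  join n5 pred n2: n2 stop@n0
  join n5 pred n4: n4→n3 stop@n0
  join n6 pred n1: n1 stop@n0
  join n6 pred n4: n4→n3 stop@n0
  join n8 pred n2: n2 stop@n0
  join n8 pred n4: n4→n3 stop@n0
  join n8 pred n6: n6 stop@n0
  join n8 pred n7: n7→n6 stop@n0
  n0: DF=∅
  n1: DF={n3,n6}
  n2: DF={n3,n5,n8}
  n3: DF={n5,n6,n8}
  n4: DF={n5,n6,n8}
  n5: DF=∅
  n6: DF={n8}
  n7: DF={n8}
  n8: DF=∅

DF(n2) = ["n3", "n5", "n8"]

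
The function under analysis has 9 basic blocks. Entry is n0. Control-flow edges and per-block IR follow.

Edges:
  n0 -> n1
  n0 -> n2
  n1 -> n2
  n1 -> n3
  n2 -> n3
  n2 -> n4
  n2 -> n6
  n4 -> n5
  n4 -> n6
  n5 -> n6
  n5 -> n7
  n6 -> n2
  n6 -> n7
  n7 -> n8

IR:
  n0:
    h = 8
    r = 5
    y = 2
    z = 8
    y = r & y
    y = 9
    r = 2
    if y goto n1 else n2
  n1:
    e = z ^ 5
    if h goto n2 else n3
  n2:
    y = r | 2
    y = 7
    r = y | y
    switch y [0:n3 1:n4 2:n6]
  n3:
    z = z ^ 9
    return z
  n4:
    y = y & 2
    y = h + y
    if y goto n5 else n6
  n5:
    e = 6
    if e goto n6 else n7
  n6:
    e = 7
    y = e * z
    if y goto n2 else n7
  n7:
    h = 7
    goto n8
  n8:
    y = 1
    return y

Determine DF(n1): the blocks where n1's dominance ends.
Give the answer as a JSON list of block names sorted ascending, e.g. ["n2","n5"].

Answer: ["n2", "n3"]

Derivation:
idom tree: n1←n0 n2←n0 n3←n0 n4←n2 n5←n4 n6←n2 n7←n2 n8←n7
Dom at joins:
  n2: preds {n0,n1,n6}: {n0} ∩ {n0,n1} ∩ {n0,n2,n6} = {n0}; idom=n0
  n3: preds {n1,n2}: {n0,n1} ∩ {n0,n2} = {n0}; idom=n0
  n6: preds {n2,n4,n5}: {n0,n2} ∩ {n0,n2,n4} ∩ {n0,n2,n4,n5} = {n0,n2}; idom=n2
  n7: preds {n5,n6}: {n0,n2,n4,n5} ∩ {n0,n2,n6} = {n0,n2}; idom=n2

DF derivation:
  join n2 pred n0: · stop@n0
  join n2 pred n1: n1 stop@n0
  join n2 pred n6: n6→n2 stop@n0
  join n3 pred n1: n1 stop@n0
  join n3 pred n2: n2 stop@n0
  join n6 pred n2: · stop@n2
  join n6 pred n4: n4 stop@n2
  join n6 pred n5: n5→n4 stop@n2
  join n7 pred n5: n5→n4 stop@n2
  join n7 pred n6: n6 stop@n2
  n0: DF=∅
  n1: DF={n2,n3}
  n2: DF={n2,n3}
  n3: DF=∅
  n4: DF={n6,n7}
  n5: DF={n6,n7}
  n6: DF={n2,n7}
  n7: DF=∅
  n8: DF=∅

DF(n1) = ["n2", "n3"]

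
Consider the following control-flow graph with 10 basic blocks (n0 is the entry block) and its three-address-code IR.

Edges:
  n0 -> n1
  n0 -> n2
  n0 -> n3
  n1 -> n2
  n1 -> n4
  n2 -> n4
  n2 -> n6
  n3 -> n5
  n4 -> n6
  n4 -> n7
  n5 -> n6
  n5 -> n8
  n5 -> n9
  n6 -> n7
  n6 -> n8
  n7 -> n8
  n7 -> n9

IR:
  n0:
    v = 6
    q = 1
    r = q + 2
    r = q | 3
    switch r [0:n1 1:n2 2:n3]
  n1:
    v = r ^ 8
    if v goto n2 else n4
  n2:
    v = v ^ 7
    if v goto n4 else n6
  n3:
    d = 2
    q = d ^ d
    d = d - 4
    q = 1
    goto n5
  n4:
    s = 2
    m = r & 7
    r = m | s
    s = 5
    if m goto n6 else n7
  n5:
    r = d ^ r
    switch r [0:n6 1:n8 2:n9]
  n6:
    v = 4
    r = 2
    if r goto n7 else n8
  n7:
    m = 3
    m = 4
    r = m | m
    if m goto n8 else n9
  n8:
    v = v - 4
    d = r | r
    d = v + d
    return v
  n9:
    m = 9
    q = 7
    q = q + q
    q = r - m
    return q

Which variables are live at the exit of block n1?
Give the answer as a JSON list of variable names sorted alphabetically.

Block summaries:
  n0: def={q,r,v} ue=∅
  n1: def={v} ue={r}
  n2: def={v} ue={v}
  n3: def={d,q} ue=∅
  n4: def={m,r,s} ue={r}
  n5: def={r} ue={d,r}
  n6: def={r,v} ue=∅
  n7: def={m,r} ue=∅
  n8: def={d,v} ue={r,v}
  n9: def={m,q} ue={r}

Live sets:
  live n0: ∅→{r,v}
  live n1: {r}→{r,v}
  live n2: {r,v}→{r,v}
  live n3: {r,v}→{d,r,v}
  live n4: {r,v}→{v}
  live n5: {d,r,v}→{r,v}
  live n6: ∅→{r,v}
  live n7: {v}→{r,v}
  live n8: {r,v}→∅
  live n9: {r}→∅

live-out(n1) = ["r", "v"]

Answer: ["r", "v"]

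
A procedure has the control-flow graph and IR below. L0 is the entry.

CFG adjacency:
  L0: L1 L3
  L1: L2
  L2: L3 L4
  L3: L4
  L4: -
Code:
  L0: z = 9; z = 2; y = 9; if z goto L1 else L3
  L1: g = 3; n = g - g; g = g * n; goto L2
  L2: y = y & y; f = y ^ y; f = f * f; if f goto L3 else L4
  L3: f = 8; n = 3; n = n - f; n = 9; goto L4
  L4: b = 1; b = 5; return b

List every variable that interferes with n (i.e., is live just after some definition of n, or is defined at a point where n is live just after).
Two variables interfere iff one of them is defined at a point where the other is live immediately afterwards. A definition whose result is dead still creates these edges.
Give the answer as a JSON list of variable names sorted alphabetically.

Answer: ["f", "g", "y"]

Working:
Per-block:
  L0 def {y,z} use ∅
  L1 def {g,n} use ∅
  L2 def {f,y} use {y}
  L3 def {f,n} use ∅
  L4 def {b} use ∅

Liveness:
  live L0: ∅→{y}
  live L1: {y}→{y}
  live L2: {y}→∅
  live L3: ∅→∅
  live L4: ∅→∅

Conflict graph:
  b — ∅
  f — {n}
  g — {n,y}
  n — {f,g,y}
  y — {g,n,z}
  z — {y}

N(n) = ["f", "g", "y"]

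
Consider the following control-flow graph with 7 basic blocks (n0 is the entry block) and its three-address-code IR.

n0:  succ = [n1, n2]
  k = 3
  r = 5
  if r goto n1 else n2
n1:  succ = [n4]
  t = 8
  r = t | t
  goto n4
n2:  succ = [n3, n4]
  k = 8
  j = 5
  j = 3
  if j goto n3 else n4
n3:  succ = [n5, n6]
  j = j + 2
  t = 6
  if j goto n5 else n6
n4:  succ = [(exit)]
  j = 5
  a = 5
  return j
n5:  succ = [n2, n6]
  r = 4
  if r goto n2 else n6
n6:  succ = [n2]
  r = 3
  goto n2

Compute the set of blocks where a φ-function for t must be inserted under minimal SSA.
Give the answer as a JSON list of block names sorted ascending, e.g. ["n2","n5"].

Answer: ["n2", "n4"]

Derivation:
idom tree: n1←n0 n2←n0 n3←n2 n4←n0 n5←n3 n6←n3
Dom∩ at merges:
  n2: preds {n0,n5,n6}: {n0} ∩ {n0,n2,n3,n5} ∩ {n0,n2,n3,n6} = {n0}; idom=n0
  n4: preds {n1,n2}: {n0,n1} ∩ {n0,n2} = {n0}; idom=n0
  n6: preds {n3,n5}: {n0,n2,n3} ∩ {n0,n2,n3,n5} = {n0,n2,n3}; idom=n3

DF derivation:
  join n2 pred n0: · stop@n0
  join n2 pred n5: n5→n3→n2 stop@n0
  join n2 pred n6: n6→n3→n2 stop@n0
  join n4 pred n1: n1 stop@n0
  join n4 pred n2: n2 stop@n0
  join n6 pred n3: · stop@n3
  join n6 pred n5: n5 stop@n3
  n0 → ∅
  n1 → {n4}
  n2 → {n2,n4}
  n3 → {n2}
  n4 → ∅
  n5 → {n2,n6}
  n6 → {n2}

φ for t: defs {n1,n3}
  DF⁺ = {n2,n4}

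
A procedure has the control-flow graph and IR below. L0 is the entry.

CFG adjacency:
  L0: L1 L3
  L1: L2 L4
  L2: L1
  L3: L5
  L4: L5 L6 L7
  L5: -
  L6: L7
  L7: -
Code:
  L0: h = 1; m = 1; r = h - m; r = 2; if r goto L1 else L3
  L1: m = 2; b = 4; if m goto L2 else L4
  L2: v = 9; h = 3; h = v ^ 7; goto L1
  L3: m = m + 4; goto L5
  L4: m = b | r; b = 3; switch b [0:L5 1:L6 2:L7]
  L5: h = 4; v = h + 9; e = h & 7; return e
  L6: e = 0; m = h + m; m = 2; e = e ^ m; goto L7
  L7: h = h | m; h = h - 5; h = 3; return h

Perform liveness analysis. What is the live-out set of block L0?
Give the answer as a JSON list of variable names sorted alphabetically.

Answer: ["h", "m", "r"]

Derivation:
def/use:
  L0: {h,m,r} / ∅
  L1: {b,m} / ∅
  L2: {h,v} / ∅
  L3: {m} / {m}
  L4: {b,m} / {b,r}
  L5: {e,h,v} / ∅
  L6: {e,m} / {h,m}
  L7: {h} / {h,m}

Backward fixpoint:
  live L0: ∅→{h,m,r}
  live L1: {h,r}→{b,h,r}
  live L2: {r}→{h,r}
  live L3: {m}→∅
  live L4: {b,h,r}→{h,m}
  live L5: ∅→∅
  live L6: {h,m}→{h,m}
  live L7: {h,m}→∅

live-out(L0) = ["h", "m", "r"]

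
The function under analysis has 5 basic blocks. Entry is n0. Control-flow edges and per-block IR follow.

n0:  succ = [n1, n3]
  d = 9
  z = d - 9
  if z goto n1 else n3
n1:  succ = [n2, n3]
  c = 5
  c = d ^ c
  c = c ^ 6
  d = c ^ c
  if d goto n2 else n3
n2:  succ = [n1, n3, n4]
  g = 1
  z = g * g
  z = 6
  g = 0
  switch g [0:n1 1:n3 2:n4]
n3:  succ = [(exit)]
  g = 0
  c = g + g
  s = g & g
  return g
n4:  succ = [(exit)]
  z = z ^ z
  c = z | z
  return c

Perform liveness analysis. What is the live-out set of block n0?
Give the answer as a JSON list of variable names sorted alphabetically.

Block summaries:
  n0: {d,z} / ∅
  n1: {c,d} / {d}
  n2: {g,z} / ∅
  n3: {c,g,s} / ∅
  n4: {c,z} / {z}

Liveness:
  n0: in=∅ out={d}
  n1: in={d} out={d}
  n2: in={d} out={d,z}
  n3: in=∅ out=∅
  n4: in={z} out=∅

live-out(n0) = ["d"]

Answer: ["d"]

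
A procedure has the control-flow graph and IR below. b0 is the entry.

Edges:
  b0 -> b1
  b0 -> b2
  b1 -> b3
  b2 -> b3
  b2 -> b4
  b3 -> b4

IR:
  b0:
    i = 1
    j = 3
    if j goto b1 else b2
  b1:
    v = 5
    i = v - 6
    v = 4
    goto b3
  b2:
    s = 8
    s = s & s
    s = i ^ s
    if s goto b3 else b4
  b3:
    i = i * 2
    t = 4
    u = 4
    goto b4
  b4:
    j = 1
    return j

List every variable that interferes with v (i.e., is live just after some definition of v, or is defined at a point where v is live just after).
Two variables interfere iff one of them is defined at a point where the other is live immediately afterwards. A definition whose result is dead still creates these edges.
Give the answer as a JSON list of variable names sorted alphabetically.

Per-block:
  b0: def={i,j} ue=∅
  b1: def={i,v} ue=∅
  b2: def={s} ue={i}
  b3: def={i,t,u} ue={i}
  b4: def={j} ue=∅

Liveness:
  b0: in=∅ out={i}
  b1: in=∅ out={i}
  b2: in={i} out={i}
  b3: in={i} out=∅
  b4: in=∅ out=∅

Interfere edges:
  i↔{j,s,v}
  j↔{i}
  s↔{i}
  t↔∅
  u↔∅
  v↔{i}

N(v) = ["i"]

Answer: ["i"]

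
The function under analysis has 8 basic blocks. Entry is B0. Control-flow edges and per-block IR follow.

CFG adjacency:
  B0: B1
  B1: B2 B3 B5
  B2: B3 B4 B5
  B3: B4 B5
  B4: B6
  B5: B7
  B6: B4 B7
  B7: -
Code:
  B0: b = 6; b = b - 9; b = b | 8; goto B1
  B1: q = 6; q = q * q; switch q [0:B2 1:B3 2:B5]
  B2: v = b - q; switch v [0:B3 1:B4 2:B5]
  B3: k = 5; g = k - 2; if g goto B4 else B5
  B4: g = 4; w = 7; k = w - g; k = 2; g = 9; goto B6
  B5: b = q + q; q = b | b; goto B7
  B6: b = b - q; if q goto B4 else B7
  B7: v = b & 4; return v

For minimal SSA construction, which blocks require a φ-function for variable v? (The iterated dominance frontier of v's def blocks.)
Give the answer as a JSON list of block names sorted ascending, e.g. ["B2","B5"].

idom tree: B1←B0 B2←B1 B3←B1 B4←B1 B5←B1 B6←B4 B7←B1
Dom at joins:
  B3: preds {B1,B2}: {B0,B1} ∩ {B0,B1,B2} = {B0,B1}; idom=B1
  B4: preds {B2,B3,B6}: {B0,B1,B2} ∩ {B0,B1,B3} ∩ {B0,B1,B4,B6} = {B0,B1}; idom=B1
  B5: preds {B1,B2,B3}: {B0,B1} ∩ {B0,B1,B2} ∩ {B0,B1,B3} = {B0,B1}; idom=B1
  B7: preds {B5,B6}: {B0,B1,B5} ∩ {B0,B1,B4,B6} = {B0,B1}; idom=B1

DF walk-up:
  join B3 pred B1: · stop@B1
  join B3 pred B2: B2 stop@B1
  join B4 pred B2: B2 stop@B1
  join B4 pred B3: B3 stop@B1
  join B4 pred B6: B6→B4 stop@B1
  join B5 pred B1: · stop@B1
  join B5 pred B2: B2 stop@B1
  join B5 pred B3: B3 stop@B1
  join B7 pred B5: B5 stop@B1
  join B7 pred B6: B6→B4 stop@B1
  DF(B0)=∅
  DF(B1)=∅
  DF(B2)={B3,B4,B5}
  DF(B3)={B4,B5}
  DF(B4)={B4,B7}
  DF(B5)={B7}
  DF(B6)={B4,B7}
  DF(B7)=∅

φ for v: defs {B2,B7}
  DF⁺ = {B3,B4,B5,B7}

Answer: ["B3", "B4", "B5", "B7"]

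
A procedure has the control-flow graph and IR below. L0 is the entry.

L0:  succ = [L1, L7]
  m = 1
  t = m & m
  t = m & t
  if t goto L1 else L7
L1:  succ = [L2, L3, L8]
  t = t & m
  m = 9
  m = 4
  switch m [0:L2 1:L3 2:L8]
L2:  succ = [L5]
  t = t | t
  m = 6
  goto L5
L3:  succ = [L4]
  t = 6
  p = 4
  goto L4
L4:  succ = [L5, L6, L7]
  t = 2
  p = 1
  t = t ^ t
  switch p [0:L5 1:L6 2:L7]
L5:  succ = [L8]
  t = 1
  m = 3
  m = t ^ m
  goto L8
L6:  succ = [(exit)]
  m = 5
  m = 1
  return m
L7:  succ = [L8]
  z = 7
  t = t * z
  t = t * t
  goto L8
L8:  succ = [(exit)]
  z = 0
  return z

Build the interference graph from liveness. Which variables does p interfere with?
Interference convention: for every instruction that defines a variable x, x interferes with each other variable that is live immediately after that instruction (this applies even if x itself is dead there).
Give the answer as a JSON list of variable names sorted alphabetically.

Answer: ["t"]

Analysis:
Block summaries:
  L0 def {m,t} use ∅
  L1 def {m,t} use {m,t}
  L2 def {m,t} use {t}
  L3 def {p,t} use ∅
  L4 def {p,t} use ∅
  L5 def {m,t} use ∅
  L6 def {m} use ∅
  L7 def {t,z} use {t}
  L8 def {z} use ∅

Liveness:
  L0 li=∅ lo={m,t}
  L1 li={m,t} lo={t}
  L2 li={t} lo=∅
  L3 li=∅ lo=∅
  L4 li=∅ lo={t}
  L5 li=∅ lo=∅
  L6 li=∅ lo=∅
  L7 li={t} lo=∅
  L8 li=∅ lo=∅

Interfere edges:
  m↔{t}
  p↔{t}
  t↔{m,p,z}
  z↔{t}

N(p) = ["t"]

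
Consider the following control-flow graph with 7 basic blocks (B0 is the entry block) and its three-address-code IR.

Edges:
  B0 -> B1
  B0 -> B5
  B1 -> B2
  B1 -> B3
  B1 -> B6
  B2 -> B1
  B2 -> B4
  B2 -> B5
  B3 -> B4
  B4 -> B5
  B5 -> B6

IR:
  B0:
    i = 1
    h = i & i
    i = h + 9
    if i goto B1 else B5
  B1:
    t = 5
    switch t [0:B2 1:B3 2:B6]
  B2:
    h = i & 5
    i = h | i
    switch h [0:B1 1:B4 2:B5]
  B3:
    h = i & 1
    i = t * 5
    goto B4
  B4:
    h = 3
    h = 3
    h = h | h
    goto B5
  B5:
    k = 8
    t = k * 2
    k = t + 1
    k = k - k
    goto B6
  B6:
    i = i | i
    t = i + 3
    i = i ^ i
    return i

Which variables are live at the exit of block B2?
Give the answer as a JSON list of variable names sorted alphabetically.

Block summaries:
  B0: {h,i} / ∅
  B1: {t} / ∅
  B2: {h,i} / {i}
  B3: {h,i} / {i,t}
  B4: {h} / ∅
  B5: {k,t} / ∅
  B6: {i,t} / {i}

Backward fixpoint:
  B0 li=∅ lo={i}
  B1 li={i} lo={i,t}
  B2 li={i} lo={i}
  B3 li={i,t} lo={i}
  B4 li={i} lo={i}
  B5 li={i} lo={i}
  B6 li={i} lo=∅

live-out(B2) = ["i"]

Answer: ["i"]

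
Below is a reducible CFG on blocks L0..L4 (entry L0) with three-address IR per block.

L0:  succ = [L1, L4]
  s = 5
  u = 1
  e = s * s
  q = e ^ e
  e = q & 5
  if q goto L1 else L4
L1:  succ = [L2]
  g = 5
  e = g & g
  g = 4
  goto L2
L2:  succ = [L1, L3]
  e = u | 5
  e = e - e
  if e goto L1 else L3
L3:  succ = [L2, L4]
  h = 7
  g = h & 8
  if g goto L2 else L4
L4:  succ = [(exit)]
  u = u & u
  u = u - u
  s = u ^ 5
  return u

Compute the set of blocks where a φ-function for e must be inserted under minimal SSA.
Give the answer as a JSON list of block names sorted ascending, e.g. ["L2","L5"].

idom tree: L1←L0 L2←L1 L3←L2 L4←L0
Dom∩ at merges:
  L1: preds {L0,L2}: {L0} ∩ {L0,L1,L2} = {L0}; idom=L0
  L2: preds {L1,L3}: {L0,L1} ∩ {L0,L1,L2,L3} = {L0,L1}; idom=L1
  L4: preds {L0,L3}: {L0} ∩ {L0,L1,L2,L3} = {L0}; idom=L0

DF derivation:
  L1←L0: walk · to L0
  L1←L2: walk L2→L1 to L0
  L2←L1: walk · to L1
  L2←L3: walk L3→L2 to L1
  L4←L0: walk · to L0
  L4←L3: walk L3→L2→L1 to L0
  DF(L0)=∅
  DF(L1)={L1,L4}
  DF(L2)={L1,L2,L4}
  DF(L3)={L2,L4}
  DF(L4)=∅

φ for e: defs {L0,L1,L2}
  DF⁺ = {L1,L2,L4}

Answer: ["L1", "L2", "L4"]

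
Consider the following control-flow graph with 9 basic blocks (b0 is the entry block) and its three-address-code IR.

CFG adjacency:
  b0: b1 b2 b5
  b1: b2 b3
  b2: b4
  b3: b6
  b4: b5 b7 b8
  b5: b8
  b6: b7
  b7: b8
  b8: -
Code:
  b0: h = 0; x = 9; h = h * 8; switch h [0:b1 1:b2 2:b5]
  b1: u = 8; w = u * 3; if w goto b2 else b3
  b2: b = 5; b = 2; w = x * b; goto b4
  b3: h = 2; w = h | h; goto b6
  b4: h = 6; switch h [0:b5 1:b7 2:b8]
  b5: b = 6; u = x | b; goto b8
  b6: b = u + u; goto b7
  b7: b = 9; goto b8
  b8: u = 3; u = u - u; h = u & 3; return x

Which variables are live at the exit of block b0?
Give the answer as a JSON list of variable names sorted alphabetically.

Answer: ["x"]

Working:
Per-block:
  b0: def={h,x} ue=∅
  b1: def={u,w} ue=∅
  b2: def={b,w} ue={x}
  b3: def={h,w} ue=∅
  b4: def={h} ue=∅
  b5: def={b,u} ue={x}
  b6: def={b} ue={u}
  b7: def={b} ue=∅
  b8: def={h,u} ue={x}

Liveness:
  live b0: ∅→{x}
  live b1: {x}→{u,x}
  live b2: {x}→{x}
  live b3: {u,x}→{u,x}
  live b4: {x}→{x}
  live b5: {x}→{x}
  live b6: {u,x}→{x}
  live b7: {x}→{x}
  live b8: {x}→∅

live-out(b0) = ["x"]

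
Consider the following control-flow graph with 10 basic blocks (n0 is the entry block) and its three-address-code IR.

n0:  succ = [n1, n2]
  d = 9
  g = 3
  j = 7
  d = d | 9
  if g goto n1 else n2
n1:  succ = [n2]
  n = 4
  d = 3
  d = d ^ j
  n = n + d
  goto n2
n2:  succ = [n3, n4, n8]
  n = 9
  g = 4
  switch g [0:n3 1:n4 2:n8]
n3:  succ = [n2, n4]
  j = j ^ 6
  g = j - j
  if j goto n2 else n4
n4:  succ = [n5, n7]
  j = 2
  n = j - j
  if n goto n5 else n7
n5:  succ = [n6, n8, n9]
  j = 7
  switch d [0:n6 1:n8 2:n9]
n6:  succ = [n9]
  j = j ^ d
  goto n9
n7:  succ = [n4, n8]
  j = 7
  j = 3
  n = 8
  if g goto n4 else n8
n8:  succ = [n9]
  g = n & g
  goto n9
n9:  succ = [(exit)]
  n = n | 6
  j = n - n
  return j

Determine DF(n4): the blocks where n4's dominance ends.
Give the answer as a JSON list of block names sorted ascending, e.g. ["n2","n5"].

Answer: ["n4", "n8", "n9"]

Working:
idom tree: n1←n0 n2←n0 n3←n2 n4←n2 n5←n4 n6←n5 n7←n4 n8←n2 n9←n2
Join-block Dom:
  n2: preds {n0,n1,n3}: {n0} ∩ {n0,n1} ∩ {n0,n2,n3} = {n0}; idom=n0
  n4: preds {n2,n3,n7}: {n0,n2} ∩ {n0,n2,n3} ∩ {n0,n2,n4,n7} = {n0,n2}; idom=n2
  n8: preds {n2,n5,n7}: {n0,n2} ∩ {n0,n2,n4,n5} ∩ {n0,n2,n4,n7} = {n0,n2}; idom=n2
  n9: preds {n5,n6,n8}: {n0,n2,n4,n5} ∩ {n0,n2,n4,n5,n6} ∩ {n0,n2,n8} = {n0,n2}; idom=n2

DF walk-up:
  join n2 pred n0: · stop@n0
  join n2 pred n1: n1 stop@n0
  join n2 pred n3: n3→n2 stop@n0
  join n4 pred n2: · stop@n2
  join n4 pred n3: n3 stop@n2
  join n4 pred n7: n7→n4 stop@n2
  join n8 pred n2: · stop@n2
  join n8 pred n5: n5→n4 stop@n2
  join n8 pred n7: n7→n4 stop@n2
  join n9 pred n5: n5→n4 stop@n2
  join n9 pred n6: n6→n5→n4 stop@n2
  join n9 pred n8: n8 stop@n2
  n0 → ∅
  n1 → {n2}
  n2 → {n2}
  n3 → {n2,n4}
  n4 → {n4,n8,n9}
  n5 → {n8,n9}
  n6 → {n9}
  n7 → {n4,n8}
  n8 → {n9}
  n9 → ∅

DF(n4) = ["n4", "n8", "n9"]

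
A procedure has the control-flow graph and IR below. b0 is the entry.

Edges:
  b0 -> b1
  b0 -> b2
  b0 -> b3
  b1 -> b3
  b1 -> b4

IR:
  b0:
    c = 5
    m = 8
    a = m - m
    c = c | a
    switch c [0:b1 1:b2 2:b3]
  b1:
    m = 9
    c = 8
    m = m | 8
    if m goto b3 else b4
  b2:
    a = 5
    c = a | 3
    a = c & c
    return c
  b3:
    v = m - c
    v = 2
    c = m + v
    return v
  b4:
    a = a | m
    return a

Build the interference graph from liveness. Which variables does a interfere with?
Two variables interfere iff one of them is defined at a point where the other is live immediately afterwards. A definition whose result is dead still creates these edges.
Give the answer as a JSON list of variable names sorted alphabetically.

Per-block:
  b0: {a,c,m} / ∅
  b1: {c,m} / ∅
  b2: {a,c} / ∅
  b3: {c,v} / {c,m}
  b4: {a} / {a,m}

Live sets:
  b0: in=∅ out={a,c,m}
  b1: in={a} out={a,c,m}
  b2: in=∅ out=∅
  b3: in={c,m} out=∅
  b4: in={a,m} out=∅

Conflict graph:
  a↔{c,m}
  c↔{a,m,v}
  m↔{a,c,v}
  v↔{c,m}

N(a) = ["c", "m"]

Answer: ["c", "m"]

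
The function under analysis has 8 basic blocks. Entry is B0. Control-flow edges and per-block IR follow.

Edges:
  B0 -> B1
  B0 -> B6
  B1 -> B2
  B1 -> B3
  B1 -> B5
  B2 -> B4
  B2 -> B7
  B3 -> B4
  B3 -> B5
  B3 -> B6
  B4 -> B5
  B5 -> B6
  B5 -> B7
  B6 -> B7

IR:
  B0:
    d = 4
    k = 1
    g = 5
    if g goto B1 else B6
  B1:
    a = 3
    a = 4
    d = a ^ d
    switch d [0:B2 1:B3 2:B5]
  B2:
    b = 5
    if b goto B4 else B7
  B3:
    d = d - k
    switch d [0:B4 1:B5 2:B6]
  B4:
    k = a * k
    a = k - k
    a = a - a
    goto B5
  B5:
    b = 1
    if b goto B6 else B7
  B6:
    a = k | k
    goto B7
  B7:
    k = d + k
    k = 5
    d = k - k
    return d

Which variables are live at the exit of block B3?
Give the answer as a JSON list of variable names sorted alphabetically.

Answer: ["a", "d", "k"]

Derivation:
Block summaries:
  B0: {d,g,k} / ∅
  B1: {a,d} / {d}
  B2: {b} / ∅
  B3: {d} / {d,k}
  B4: {a,k} / {a,k}
  B5: {b} / ∅
  B6: {a} / {k}
  B7: {d,k} / {d,k}

Live sets:
  B0 li=∅ lo={d,k}
  B1 li={d,k} lo={a,d,k}
  B2 li={a,d,k} lo={a,d,k}
  B3 li={a,d,k} lo={a,d,k}
  B4 li={a,d,k} lo={d,k}
  B5 li={d,k} lo={d,k}
  B6 li={d,k} lo={d,k}
  B7 li={d,k} lo=∅

live-out(B3) = ["a", "d", "k"]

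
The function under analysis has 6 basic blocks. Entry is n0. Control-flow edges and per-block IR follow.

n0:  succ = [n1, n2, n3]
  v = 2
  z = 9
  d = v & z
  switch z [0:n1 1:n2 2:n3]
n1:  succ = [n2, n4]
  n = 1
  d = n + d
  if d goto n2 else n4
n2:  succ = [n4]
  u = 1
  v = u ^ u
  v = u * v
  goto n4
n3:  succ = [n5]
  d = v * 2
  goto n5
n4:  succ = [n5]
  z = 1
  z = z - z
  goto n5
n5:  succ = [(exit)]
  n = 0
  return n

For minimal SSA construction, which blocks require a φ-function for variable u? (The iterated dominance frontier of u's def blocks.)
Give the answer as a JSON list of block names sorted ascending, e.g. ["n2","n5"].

Answer: ["n4", "n5"]

Working:
idom tree: n1←n0 n2←n0 n3←n0 n4←n0 n5←n0
Dom∩ at merges:
  n2: preds {n0,n1}: {n0} ∩ {n0,n1} = {n0}; idom=n0
  n4: preds {n1,n2}: {n0,n1} ∩ {n0,n2} = {n0}; idom=n0
  n5: preds {n3,n4}: {n0,n3} ∩ {n0,n4} = {n0}; idom=n0

DF walk-up:
  n2←n0: walk · to n0
  n2←n1: walk n1 to n0
  n4←n1: walk n1 to n0
  n4←n2: walk n2 to n0
  n5←n3: walk n3 to n0
  n5←n4: walk n4 to n0
  n0: DF=∅
  n1: DF={n2,n4}
  n2: DF={n4}
  n3: DF={n5}
  n4: DF={n5}
  n5: DF=∅

φ for u: defs {n2}
  DF⁺ = {n4,n5}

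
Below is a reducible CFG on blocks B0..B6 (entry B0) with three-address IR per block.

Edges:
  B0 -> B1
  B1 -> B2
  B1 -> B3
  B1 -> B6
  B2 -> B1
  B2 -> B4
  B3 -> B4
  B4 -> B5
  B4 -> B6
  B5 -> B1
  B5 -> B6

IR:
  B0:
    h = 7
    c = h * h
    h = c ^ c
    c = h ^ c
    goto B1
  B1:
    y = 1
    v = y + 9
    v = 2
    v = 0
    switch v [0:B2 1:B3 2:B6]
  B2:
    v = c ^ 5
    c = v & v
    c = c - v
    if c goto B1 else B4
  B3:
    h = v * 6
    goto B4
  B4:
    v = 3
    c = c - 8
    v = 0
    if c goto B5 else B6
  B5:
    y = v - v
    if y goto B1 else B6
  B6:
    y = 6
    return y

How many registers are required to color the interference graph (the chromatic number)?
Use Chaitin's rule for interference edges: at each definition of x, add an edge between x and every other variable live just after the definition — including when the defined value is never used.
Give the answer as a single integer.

def/use:
  B0: {c,h} / ∅
  B1: {v,y} / ∅
  B2: {c,v} / {c}
  B3: {h} / {v}
  B4: {c,v} / {c}
  B5: {y} / {v}
  B6: {y} / ∅

Backward fixpoint:
  B0: in=∅ out={c}
  B1: in={c} out={c,v}
  B2: in={c} out={c}
  B3: in={c,v} out={c}
  B4: in={c} out={c,v}
  B5: in={c,v} out={c}
  B6: in=∅ out=∅

Interfere edges:
  c: {h,v,y}
  h: {c}
  v: {c}
  y: {c}

Chromatic number:
  {c,h} pairwise interfere (2-clique) ⇒ χ ≥ 2
  2-colouring: R0={c}  R1={h,v,y}
  χ = 2

Answer: 2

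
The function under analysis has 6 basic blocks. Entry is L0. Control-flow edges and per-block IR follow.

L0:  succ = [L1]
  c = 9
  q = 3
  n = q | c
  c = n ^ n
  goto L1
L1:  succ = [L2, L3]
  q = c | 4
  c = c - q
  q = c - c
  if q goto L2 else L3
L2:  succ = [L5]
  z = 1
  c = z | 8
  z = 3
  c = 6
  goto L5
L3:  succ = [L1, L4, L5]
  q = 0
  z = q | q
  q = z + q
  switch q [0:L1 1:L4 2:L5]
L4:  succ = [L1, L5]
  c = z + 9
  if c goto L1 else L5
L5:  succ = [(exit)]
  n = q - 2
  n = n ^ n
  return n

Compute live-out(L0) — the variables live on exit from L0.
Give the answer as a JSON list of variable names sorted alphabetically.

Per-block:
  L0: def={c,n,q} ue=∅
  L1: def={c,q} ue={c}
  L2: def={c,z} ue=∅
  L3: def={q,z} ue=∅
  L4: def={c} ue={z}
  L5: def={n} ue={q}

Liveness:
  live L0: ∅→{c}
  live L1: {c}→{c,q}
  live L2: {q}→{q}
  live L3: {c}→{c,q,z}
  live L4: {q,z}→{c,q}
  live L5: {q}→∅

live-out(L0) = ["c"]

Answer: ["c"]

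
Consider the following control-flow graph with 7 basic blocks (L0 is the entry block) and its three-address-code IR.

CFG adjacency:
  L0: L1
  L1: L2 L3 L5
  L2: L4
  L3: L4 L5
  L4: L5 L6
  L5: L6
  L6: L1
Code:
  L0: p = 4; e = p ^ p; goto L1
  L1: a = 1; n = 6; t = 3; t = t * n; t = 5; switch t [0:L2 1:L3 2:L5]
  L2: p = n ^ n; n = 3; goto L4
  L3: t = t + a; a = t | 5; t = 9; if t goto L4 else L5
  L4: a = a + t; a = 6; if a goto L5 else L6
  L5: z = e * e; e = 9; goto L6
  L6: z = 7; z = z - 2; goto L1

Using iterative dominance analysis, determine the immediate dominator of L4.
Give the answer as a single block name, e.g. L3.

idom tree: L1←L0 L2←L1 L3←L1 L4←L1 L5←L1 L6←L1
Join-block Dom:
  L1: preds {L0,L6}: {L0} ∩ {L0,L1,L6} = {L0}; idom=L0
  L4: preds {L2,L3}: {L0,L1,L2} ∩ {L0,L1,L3} = {L0,L1}; idom=L1
  L5: preds {L1,L3,L4}: {L0,L1} ∩ {L0,L1,L3} ∩ {L0,L1,L4} = {L0,L1}; idom=L1
  L6: preds {L4,L5}: {L0,L1,L4} ∩ {L0,L1,L5} = {L0,L1}; idom=L1

idom(L4) = L1

Answer: L1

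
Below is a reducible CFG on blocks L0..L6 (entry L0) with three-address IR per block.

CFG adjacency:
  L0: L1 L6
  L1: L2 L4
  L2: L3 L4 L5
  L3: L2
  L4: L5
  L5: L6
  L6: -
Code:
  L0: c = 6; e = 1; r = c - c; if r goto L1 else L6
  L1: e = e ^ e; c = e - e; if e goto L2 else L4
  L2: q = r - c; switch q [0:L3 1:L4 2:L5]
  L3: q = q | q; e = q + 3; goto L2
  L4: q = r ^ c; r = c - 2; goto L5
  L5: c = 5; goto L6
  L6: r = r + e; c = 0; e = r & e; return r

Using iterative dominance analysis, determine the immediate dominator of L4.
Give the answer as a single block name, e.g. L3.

Answer: L1

Working:
idom tree: L1←L0 L2←L1 L3←L2 L4←L1 L5←L1 L6←L0
Dom∩ at merges:
  L2: preds {L1,L3}: {L0,L1} ∩ {L0,L1,L2,L3} = {L0,L1}; idom=L1
  L4: preds {L1,L2}: {L0,L1} ∩ {L0,L1,L2} = {L0,L1}; idom=L1
  L5: preds {L2,L4}: {L0,L1,L2} ∩ {L0,L1,L4} = {L0,L1}; idom=L1
  L6: preds {L0,L5}: {L0} ∩ {L0,L1,L5} = {L0}; idom=L0

idom(L4) = L1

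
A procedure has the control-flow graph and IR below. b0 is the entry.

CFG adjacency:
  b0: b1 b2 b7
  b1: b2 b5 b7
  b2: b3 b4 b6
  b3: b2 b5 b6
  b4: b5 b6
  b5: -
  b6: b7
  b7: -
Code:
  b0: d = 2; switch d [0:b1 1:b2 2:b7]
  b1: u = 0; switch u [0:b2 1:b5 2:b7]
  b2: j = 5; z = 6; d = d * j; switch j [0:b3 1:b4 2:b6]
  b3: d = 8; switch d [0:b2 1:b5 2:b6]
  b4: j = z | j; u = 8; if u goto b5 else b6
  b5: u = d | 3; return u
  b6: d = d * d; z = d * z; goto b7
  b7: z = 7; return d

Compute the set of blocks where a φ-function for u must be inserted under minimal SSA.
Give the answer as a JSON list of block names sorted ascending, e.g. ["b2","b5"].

Answer: ["b2", "b5", "b6", "b7"]

Analysis:
idom tree: b1←b0 b2←b0 b3←b2 b4←b2 b5←b0 b6←b2 b7←b0
Dom at joins:
  b2: preds {b0,b1,b3}: {b0} ∩ {b0,b1} ∩ {b0,b2,b3} = {b0}; idom=b0
  b5: preds {b1,b3,b4}: {b0,b1} ∩ {b0,b2,b3} ∩ {b0,b2,b4} = {b0}; idom=b0
  b6: preds {b2,b3,b4}: {b0,b2} ∩ {b0,b2,b3} ∩ {b0,b2,b4} = {b0,b2}; idom=b2
  b7: preds {b0,b1,b6}: {b0} ∩ {b0,b1} ∩ {b0,b2,b6} = {b0}; idom=b0

Frontier:
  b2←b0: walk · to b0
  b2←b1: walk b1 to b0
  b2←b3: walk b3→b2 to b0
  b5←b1: walk b1 to b0
  b5←b3: walk b3→b2 to b0
  b5←b4: walk b4→b2 to b0
  b6←b2: walk · to b2
  b6←b3: walk b3 to b2
  b6←b4: walk b4 to b2
  b7←b0: walk · to b0
  b7←b1: walk b1 to b0
  b7←b6: walk b6→b2 to b0
  b0 → ∅
  b1 → {b2,b5,b7}
  b2 → {b2,b5,b7}
  b3 → {b2,b5,b6}
  b4 → {b5,b6}
  b5 → ∅
  b6 → {b7}
  b7 → ∅

φ for u: defs {b1,b4,b5}
  DF⁺ = {b2,b5,b6,b7}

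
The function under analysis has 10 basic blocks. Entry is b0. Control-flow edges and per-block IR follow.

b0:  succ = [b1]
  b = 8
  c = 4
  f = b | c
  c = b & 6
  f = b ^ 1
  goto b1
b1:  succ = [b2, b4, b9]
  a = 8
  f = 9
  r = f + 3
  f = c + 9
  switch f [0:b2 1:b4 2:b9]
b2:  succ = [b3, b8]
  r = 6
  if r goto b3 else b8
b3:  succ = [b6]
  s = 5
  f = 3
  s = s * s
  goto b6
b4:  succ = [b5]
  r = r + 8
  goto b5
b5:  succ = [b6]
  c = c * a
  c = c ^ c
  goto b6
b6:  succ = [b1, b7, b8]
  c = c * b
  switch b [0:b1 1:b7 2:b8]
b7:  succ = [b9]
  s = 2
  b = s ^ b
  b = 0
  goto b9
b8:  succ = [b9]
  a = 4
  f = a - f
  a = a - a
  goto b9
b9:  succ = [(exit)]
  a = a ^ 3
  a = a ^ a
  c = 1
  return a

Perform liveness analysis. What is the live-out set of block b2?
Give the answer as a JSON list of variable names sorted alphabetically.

Answer: ["a", "b", "c", "f"]

Derivation:
Per-block:
  b0: {b,c,f} / ∅
  b1: {a,f,r} / {c}
  b2: {r} / ∅
  b3: {f,s} / ∅
  b4: {r} / {r}
  b5: {c} / {a,c}
  b6: {c} / {b,c}
  b7: {b,s} / {b}
  b8: {a,f} / {f}
  b9: {a,c} / {a}

Backward fixpoint:
  b0: in=∅ out={b,c}
  b1: in={b,c} out={a,b,c,f,r}
  b2: in={a,b,c,f} out={a,b,c,f}
  b3: in={a,b,c} out={a,b,c,f}
  b4: in={a,b,c,f,r} out={a,b,c,f}
  b5: in={a,b,c,f} out={a,b,c,f}
  b6: in={a,b,c,f} out={a,b,c,f}
  b7: in={a,b} out={a}
  b8: in={f} out={a}
  b9: in={a} out=∅

live-out(b2) = ["a", "b", "c", "f"]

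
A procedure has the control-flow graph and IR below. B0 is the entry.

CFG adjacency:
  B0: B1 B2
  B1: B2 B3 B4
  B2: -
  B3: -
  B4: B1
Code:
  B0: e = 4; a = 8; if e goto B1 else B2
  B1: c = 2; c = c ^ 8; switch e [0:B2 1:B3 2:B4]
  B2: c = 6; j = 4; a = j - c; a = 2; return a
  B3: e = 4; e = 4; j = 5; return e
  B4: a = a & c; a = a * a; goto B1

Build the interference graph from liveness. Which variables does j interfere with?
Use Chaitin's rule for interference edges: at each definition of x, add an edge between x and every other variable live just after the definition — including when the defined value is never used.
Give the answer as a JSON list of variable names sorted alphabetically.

def/use:
  B0 def {a,e} use ∅
  B1 def {c} use {e}
  B2 def {a,c,j} use ∅
  B3 def {e,j} use ∅
  B4 def {a} use {a,c}

Liveness:
  live B0: ∅→{a,e}
  live B1: {a,e}→{a,c,e}
  live B2: ∅→∅
  live B3: ∅→∅
  live B4: {a,c,e}→{a,e}

Interference:
  a↔{c,e}
  c↔{a,e,j}
  e↔{a,c,j}
  j↔{c,e}

N(j) = ["c", "e"]

Answer: ["c", "e"]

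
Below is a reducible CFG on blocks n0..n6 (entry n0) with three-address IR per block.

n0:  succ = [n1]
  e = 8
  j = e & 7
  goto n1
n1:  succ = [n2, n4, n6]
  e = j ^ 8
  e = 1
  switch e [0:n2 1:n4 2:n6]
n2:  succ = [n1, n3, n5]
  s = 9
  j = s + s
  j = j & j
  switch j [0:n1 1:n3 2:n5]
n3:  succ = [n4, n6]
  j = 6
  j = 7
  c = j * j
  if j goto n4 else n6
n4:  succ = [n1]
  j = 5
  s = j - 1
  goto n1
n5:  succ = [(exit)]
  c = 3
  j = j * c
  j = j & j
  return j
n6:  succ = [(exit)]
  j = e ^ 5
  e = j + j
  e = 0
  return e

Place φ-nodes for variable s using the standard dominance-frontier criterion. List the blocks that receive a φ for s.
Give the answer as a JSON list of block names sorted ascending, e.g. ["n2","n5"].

idom tree: n1←n0 n2←n1 n3←n2 n4←n1 n5←n2 n6←n1
Dom∩ at merges:
  n1: preds {n0,n2,n4}: {n0} ∩ {n0,n1,n2} ∩ {n0,n1,n4} = {n0}; idom=n0
  n4: preds {n1,n3}: {n0,n1} ∩ {n0,n1,n2,n3} = {n0,n1}; idom=n1
  n6: preds {n1,n3}: {n0,n1} ∩ {n0,n1,n2,n3} = {n0,n1}; idom=n1

DF walk-up:
  n1←n0: walk · to n0
  n1←n2: walk n2→n1 to n0
  n1←n4: walk n4→n1 to n0
  n4←n1: walk · to n1
  n4←n3: walk n3→n2 to n1
  n6←n1: walk · to n1
  n6←n3: walk n3→n2 to n1
  n0 → ∅
  n1 → {n1}
  n2 → {n1,n4,n6}
  n3 → {n4,n6}
  n4 → {n1}
  n5 → ∅
  n6 → ∅

φ for s: defs {n2,n4}
  DF⁺ = {n1,n4,n6}

Answer: ["n1", "n4", "n6"]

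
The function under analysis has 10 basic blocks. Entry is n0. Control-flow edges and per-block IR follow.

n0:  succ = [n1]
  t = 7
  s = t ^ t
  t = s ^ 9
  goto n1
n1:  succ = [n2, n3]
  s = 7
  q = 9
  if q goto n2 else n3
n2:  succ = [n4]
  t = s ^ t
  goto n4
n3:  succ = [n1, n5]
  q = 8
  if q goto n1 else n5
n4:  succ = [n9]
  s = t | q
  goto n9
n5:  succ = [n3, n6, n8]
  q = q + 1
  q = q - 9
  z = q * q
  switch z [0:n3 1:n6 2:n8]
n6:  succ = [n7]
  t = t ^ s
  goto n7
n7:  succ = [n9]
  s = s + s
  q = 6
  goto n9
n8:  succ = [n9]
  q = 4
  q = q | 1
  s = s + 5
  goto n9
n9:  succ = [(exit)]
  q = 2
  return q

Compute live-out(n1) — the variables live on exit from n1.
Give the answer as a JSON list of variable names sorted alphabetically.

Answer: ["q", "s", "t"]

Derivation:
def/use:
  n0 def {s,t} use ∅
  n1 def {q,s} use ∅
  n2 def {t} use {s,t}
  n3 def {q} use ∅
  n4 def {s} use {q,t}
  n5 def {q,z} use {q}
  n6 def {t} use {s,t}
  n7 def {q,s} use {s}
  n8 def {q,s} use {s}
  n9 def {q} use ∅

Liveness:
  n0: in=∅ out={t}
  n1: in={t} out={q,s,t}
  n2: in={q,s,t} out={q,t}
  n3: in={s,t} out={q,s,t}
  n4: in={q,t} out=∅
  n5: in={q,s,t} out={s,t}
  n6: in={s,t} out={s}
  n7: in={s} out=∅
  n8: in={s} out=∅
  n9: in=∅ out=∅

live-out(n1) = ["q", "s", "t"]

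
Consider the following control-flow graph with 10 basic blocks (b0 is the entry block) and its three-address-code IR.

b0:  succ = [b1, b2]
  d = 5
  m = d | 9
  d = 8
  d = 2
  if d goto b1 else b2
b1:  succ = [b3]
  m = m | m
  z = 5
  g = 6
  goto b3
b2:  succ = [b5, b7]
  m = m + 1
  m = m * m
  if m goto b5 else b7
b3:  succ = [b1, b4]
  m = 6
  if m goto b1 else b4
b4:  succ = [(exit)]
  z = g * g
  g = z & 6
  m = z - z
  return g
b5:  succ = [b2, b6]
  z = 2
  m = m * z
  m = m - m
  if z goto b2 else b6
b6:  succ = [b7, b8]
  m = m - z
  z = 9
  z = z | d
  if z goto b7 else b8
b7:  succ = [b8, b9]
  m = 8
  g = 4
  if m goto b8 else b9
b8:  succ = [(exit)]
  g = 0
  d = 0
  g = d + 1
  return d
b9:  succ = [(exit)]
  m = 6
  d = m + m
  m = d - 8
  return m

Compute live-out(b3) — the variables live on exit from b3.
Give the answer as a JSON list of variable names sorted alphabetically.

Answer: ["g", "m"]

Derivation:
Block summaries:
  b0 def {d,m} use ∅
  b1 def {g,m,z} use {m}
  b2 def {m} use {m}
  b3 def {m} use ∅
  b4 def {g,m,z} use {g}
  b5 def {m,z} use {m}
  b6 def {m,z} use {d,m,z}
  b7 def {g,m} use ∅
  b8 def {d,g} use ∅
  b9 def {d,m} use ∅

Backward fixpoint:
  b0: in=∅ out={d,m}
  b1: in={m} out={g}
  b2: in={d,m} out={d,m}
  b3: in={g} out={g,m}
  b4: in={g} out=∅
  b5: in={d,m} out={d,m,z}
  b6: in={d,m,z} out=∅
  b7: in=∅ out=∅
  b8: in=∅ out=∅
  b9: in=∅ out=∅

live-out(b3) = ["g", "m"]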